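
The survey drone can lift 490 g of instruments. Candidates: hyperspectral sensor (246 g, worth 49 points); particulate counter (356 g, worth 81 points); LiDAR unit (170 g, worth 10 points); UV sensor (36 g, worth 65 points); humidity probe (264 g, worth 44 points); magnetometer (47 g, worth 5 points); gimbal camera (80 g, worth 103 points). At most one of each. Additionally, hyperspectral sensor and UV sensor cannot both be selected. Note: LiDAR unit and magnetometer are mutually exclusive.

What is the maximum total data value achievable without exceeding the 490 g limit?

249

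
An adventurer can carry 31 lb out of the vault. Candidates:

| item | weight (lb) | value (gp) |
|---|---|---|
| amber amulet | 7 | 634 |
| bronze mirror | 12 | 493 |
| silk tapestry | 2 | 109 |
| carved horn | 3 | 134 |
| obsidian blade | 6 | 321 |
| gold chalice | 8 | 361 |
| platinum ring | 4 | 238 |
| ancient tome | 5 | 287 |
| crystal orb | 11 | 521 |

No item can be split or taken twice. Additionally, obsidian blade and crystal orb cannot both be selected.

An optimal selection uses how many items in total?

The maximum value within 31 lb is 1846.
amber amulet + silk tapestry + carved horn + obsidian blade + gold chalice + ancient tome hits 1846 at 31 lb.
Any selection reaching 1846 contains exactly 6 items.

6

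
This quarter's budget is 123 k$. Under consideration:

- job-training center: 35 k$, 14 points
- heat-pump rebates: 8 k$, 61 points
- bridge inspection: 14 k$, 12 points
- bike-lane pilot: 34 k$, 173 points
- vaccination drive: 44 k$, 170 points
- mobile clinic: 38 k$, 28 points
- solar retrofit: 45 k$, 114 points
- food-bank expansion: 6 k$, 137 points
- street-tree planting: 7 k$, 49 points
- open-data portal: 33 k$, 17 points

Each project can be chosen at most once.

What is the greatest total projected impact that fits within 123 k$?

602

Ranking by ratio (projected impact/k$): food-bank expansion 22.83, heat-pump rebates 7.62, street-tree planting 7.00, bike-lane pilot 5.09.
The ratio ordering already packs tightly: heat-pump rebates + bridge inspection + bike-lane pilot + vaccination drive + food-bank expansion + street-tree planting, 113 k$, 602.
The closest alternative, heat-pump rebates + bike-lane pilot + vaccination drive + food-bank expansion + street-tree planting, reaches only 590.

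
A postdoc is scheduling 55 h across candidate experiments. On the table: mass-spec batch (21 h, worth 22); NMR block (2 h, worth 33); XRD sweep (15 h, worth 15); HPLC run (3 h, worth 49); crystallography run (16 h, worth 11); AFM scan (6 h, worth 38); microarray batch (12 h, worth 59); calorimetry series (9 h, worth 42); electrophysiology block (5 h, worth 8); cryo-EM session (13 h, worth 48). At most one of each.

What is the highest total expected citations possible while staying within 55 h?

Taking NMR block + HPLC run + AFM scan + microarray batch + calorimetry series + electrophysiology block + cryo-EM session: 50 h used, 277 in expected citations.

277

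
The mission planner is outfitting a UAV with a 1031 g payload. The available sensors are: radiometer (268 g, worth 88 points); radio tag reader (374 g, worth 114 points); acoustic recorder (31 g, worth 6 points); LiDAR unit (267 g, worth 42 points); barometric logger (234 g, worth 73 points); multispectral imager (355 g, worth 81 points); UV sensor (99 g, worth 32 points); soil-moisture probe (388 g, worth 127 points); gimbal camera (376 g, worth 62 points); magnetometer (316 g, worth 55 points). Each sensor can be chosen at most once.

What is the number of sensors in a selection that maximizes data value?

Optimal total is 329.
radiometer + radio tag reader + soil-moisture probe hits 329 at 1030 g.
Any selection reaching 329 contains exactly 3 sensors.

3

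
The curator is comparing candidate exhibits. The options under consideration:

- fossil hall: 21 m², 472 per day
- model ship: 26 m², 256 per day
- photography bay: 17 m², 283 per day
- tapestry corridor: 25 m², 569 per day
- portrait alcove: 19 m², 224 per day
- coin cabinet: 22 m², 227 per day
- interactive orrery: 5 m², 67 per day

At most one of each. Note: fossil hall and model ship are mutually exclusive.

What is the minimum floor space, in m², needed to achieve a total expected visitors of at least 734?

Need the lightest bundle worth ≥ 734.
fossil hall + photography bay: 755 expected visitors at 38 m².
No combination under 38 m² hits 734.

38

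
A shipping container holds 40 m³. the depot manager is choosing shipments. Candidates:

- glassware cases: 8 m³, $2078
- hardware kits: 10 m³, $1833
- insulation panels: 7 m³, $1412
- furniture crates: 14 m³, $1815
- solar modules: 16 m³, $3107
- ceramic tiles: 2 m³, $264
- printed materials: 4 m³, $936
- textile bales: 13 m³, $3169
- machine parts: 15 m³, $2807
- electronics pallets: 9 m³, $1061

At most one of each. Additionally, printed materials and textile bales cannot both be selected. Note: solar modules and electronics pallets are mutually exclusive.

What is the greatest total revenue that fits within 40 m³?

8756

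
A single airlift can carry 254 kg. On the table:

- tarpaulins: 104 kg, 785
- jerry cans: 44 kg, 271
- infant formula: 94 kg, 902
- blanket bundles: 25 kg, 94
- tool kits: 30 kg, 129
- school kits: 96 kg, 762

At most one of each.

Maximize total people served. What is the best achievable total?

The ratio heuristic lands on jerry cans + infant formula + school kits (1935) but leaves 20 kg idle.
Replace school kits with tarpaulins: the trade gains 23 net, giving 1958 at 242 kg.

1958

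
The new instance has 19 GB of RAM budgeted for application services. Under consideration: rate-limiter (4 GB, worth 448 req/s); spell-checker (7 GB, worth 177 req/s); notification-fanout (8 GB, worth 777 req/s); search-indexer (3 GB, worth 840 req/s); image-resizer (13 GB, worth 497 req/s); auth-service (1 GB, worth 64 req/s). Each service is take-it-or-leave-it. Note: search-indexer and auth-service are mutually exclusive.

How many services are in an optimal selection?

The maximum throughput within 19 GB is 2065.
One optimal bundle: rate-limiter + notification-fanout + search-indexer (15 GB).
Any selection reaching 2065 contains exactly 3 services.

3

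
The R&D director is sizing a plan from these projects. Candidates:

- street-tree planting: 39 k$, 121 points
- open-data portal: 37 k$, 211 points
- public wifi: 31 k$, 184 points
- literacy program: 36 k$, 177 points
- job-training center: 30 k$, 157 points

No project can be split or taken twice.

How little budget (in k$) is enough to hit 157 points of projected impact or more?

Minimise k$ subject to total projected impact ≥ 157.
job-training center reaches 157 using 30 k$.
Below 30 k$ the best achievable stays under 157.

30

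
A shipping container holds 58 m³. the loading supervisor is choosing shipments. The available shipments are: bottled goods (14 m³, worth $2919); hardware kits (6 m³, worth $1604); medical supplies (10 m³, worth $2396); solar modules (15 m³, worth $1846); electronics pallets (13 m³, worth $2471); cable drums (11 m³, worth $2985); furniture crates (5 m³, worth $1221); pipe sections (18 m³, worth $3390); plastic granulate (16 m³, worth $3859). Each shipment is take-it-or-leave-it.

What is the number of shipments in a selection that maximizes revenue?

5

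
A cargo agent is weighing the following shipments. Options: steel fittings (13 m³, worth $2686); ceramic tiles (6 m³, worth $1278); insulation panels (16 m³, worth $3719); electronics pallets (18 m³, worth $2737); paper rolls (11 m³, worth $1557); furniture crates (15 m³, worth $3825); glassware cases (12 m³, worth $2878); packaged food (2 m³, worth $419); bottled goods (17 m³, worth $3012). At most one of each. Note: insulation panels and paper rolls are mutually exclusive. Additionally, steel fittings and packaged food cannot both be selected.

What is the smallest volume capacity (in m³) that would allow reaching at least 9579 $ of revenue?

Minimise m³ subject to total revenue ≥ 9579.
Taking insulation panels + furniture crates + glassware cases gives 10422 (≥ 9579) for 43 m³.
Any bundle with less than 43 m³ falls short of 9579.

43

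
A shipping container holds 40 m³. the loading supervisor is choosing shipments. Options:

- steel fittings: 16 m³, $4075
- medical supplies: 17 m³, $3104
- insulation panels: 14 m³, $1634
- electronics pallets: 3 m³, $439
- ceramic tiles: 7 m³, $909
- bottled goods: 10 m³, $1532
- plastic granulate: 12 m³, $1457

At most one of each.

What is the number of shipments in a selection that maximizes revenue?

3

Optimal total is 8088.
steel fittings + medical supplies + ceramic tiles hits 8088 at 40 m³.
All optima have 3 shipments.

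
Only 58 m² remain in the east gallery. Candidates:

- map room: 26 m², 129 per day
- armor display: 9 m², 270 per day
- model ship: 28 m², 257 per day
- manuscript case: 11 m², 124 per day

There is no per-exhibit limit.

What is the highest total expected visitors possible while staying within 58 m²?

1620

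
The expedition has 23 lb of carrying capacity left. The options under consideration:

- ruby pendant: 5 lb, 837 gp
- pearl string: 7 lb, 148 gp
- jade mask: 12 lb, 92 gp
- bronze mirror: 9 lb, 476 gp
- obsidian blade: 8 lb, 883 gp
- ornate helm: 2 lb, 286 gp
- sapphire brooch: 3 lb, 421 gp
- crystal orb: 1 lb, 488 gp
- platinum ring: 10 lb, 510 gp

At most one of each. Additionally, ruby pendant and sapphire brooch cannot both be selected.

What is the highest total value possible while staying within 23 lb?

2684

Ruby pendant + bronze mirror + obsidian blade + crystal orb uses 23 of the 23 lb and totals 2684.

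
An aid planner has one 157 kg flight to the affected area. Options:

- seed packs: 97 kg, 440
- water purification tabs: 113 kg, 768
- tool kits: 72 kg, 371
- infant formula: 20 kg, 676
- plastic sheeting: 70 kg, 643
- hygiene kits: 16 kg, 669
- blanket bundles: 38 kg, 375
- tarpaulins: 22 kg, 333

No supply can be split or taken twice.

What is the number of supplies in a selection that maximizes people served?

Optimal total is 2363.
For example infant formula + plastic sheeting + hygiene kits + blanket bundles achieves it, using 144 kg.
Any selection reaching 2363 contains exactly 4 supplies.

4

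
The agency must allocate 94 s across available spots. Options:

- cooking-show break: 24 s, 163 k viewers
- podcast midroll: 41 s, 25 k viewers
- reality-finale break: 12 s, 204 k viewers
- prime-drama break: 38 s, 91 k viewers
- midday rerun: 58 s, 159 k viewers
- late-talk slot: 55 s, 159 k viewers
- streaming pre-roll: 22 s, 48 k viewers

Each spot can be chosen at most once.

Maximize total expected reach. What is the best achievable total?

526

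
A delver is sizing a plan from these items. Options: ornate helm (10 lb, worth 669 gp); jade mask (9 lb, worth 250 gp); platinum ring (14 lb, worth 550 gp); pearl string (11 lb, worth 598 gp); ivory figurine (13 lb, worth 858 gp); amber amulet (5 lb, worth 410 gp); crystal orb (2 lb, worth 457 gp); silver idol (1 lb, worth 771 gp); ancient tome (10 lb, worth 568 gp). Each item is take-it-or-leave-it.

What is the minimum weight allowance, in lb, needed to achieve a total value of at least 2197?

18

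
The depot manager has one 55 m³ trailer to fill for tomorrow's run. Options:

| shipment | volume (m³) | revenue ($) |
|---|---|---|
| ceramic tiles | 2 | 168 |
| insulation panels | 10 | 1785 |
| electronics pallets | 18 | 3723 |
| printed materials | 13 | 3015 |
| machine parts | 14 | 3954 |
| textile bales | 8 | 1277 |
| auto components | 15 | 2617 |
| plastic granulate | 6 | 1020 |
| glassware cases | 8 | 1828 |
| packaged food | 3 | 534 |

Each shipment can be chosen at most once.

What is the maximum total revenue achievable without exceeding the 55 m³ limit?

12688

Ranking by ratio (revenue/m³): machine parts 282.43, printed materials 231.92, glassware cases 228.50, electronics pallets 206.83.
Best packing: ceramic tiles + electronics pallets + printed materials + machine parts + glassware cases — 55 m³, 12688 total.
Runner-up electronics pallets + printed materials + machine parts + glassware cases tops out at 12520.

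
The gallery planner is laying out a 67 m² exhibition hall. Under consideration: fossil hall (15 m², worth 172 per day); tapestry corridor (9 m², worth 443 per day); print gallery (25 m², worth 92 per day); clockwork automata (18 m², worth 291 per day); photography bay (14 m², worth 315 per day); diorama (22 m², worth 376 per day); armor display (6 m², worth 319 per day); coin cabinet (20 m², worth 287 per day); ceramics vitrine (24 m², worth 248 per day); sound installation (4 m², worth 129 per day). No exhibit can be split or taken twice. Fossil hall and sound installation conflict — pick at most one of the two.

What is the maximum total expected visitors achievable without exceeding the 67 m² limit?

Greedy by ratio would take tapestry corridor + photography bay + diorama + armor display + sound installation: 55 m² used, total 1582.
The 26 m² tied up in diorama and sound installation is better spent on clockwork automata + coin cabinet — total rises to 1655 (67 m²).
Every other selection either busts 67 m² or breaks a pairing rule or fails to beat 1655.

1655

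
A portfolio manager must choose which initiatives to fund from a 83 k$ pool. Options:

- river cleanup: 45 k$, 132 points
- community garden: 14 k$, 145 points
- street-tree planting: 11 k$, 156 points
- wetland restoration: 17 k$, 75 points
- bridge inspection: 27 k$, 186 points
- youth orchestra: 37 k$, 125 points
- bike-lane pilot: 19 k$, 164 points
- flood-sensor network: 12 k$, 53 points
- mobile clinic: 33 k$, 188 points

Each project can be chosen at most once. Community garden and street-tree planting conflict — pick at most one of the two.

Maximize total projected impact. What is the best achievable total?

583

Best packing: street-tree planting + wetland restoration + bike-lane pilot + mobile clinic — 80 k$, 583 total.
Street-tree planting + bridge inspection + flood-sensor network + mobile clinic (83 k$) also reaches 583 — a tie, but nothing goes higher.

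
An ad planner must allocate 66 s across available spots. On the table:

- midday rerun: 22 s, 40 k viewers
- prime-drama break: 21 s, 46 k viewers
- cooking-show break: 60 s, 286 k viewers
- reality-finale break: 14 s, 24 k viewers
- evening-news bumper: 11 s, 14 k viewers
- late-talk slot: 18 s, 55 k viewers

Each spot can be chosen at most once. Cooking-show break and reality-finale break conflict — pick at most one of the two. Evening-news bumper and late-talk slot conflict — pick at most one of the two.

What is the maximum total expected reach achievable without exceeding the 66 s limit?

Density check — cooking-show break 4.77, late-talk slot 3.06, prime-drama break 2.19 are the best per s.
The ratio ordering already packs tightly: cooking-show break, 60 s, 286.

286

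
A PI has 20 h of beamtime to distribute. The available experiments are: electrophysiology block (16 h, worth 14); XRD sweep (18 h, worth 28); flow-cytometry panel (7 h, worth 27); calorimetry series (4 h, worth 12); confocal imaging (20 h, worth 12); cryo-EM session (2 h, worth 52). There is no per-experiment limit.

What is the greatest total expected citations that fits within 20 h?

520

Ranking by ratio (expected citations/h): cryo-EM session 26.00, flow-cytometry panel 3.86, calorimetry series 3.00.
10×cryo-EM session uses 20 of the 20 h and totals 520.
No other feasible combination exceeds 520.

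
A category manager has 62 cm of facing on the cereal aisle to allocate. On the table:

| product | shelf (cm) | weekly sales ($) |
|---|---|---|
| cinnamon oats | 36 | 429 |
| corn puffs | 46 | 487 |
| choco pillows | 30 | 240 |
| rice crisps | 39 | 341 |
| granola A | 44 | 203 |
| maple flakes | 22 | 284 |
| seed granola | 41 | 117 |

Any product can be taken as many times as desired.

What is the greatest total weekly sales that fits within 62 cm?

713

Greedy by ratio would take 2×maple flakes: 44 cm used, total 568.
Dropping maple flakes frees 22 cm; slotting in cinnamon oats (36 cm) lifts the total to 713 at 58 cm.
That's the maximum — no swap from here does better than 713.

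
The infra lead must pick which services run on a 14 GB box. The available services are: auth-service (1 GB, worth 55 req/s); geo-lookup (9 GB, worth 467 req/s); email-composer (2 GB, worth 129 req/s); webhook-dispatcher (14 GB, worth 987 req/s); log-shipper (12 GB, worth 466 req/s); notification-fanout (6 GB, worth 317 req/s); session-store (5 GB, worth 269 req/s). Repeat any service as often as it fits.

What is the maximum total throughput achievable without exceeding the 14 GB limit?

987

The ratio ordering already packs tightly: webhook-dispatcher, 14 GB, 987.
Nothing else within 14 GB beats 987.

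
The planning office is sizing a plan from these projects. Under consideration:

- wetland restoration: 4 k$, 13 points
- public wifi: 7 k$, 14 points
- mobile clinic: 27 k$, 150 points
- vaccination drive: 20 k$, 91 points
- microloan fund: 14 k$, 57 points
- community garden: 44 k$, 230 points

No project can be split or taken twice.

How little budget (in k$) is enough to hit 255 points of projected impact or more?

54

Look for the lowest-budget combination reaching 255.
public wifi + mobile clinic + vaccination drive: 255 projected impact at 54 k$.
Below 54 k$ the best achievable stays under 255.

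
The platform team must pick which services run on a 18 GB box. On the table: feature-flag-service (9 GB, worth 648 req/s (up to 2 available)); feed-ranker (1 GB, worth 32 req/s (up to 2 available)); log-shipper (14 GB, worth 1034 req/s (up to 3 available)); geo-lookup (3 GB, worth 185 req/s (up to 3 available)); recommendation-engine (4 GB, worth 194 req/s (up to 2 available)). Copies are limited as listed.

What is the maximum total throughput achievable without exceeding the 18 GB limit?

By throughput per GB: log-shipper 73.86, feature-flag-service 72.00, geo-lookup 61.67 lead.
Taking the top-ratio services first gives feed-ranker + log-shipper + geo-lookup for 1251 (18 GB).
The 18 GB tied up in feed-ranker and log-shipper and geo-lookup is better spent on 2×feature-flag-service — total rises to 1296 (18 GB).

1296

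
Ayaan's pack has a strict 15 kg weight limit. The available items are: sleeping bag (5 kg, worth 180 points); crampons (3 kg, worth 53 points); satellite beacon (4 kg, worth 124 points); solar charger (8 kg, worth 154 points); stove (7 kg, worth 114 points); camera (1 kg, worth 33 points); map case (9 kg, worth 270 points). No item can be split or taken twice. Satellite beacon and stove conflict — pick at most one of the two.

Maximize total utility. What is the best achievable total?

Greedy by ratio would take sleeping bag + crampons + satellite beacon + camera: 13 kg used, total 390.
Replace crampons and satellite beacon with map case: the trade gains 93 net, giving 483 at 15 kg.
Runner-up sleeping bag + map case tops out at 450.

483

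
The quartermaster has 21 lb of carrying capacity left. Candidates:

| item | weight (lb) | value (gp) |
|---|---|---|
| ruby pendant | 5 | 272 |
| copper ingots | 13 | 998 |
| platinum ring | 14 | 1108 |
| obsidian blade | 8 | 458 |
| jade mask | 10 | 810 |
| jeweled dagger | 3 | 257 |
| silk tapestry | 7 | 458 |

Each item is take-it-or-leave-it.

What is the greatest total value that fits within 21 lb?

Density check — jeweled dagger 85.67, jade mask 81.00, platinum ring 79.14 are the best per lb.
Greedy by ratio would take jade mask + jeweled dagger + silk tapestry: 20 lb used, total 1525.
The 13 lb tied up in jade mask and jeweled dagger is better spent on platinum ring — total rises to 1566 (21 lb).
Runner-up ruby pendant + copper ingots + jeweled dagger tops out at 1527.

1566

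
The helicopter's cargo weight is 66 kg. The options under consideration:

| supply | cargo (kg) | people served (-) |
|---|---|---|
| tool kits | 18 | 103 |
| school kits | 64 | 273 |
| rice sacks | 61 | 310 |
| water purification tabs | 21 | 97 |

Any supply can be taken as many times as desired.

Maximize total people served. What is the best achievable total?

The ratio heuristic lands on 3×tool kits (309) but leaves 12 kg idle.
Replace 3×tool kits with rice sacks: the trade gains 1 net, giving 310 at 61 kg.

310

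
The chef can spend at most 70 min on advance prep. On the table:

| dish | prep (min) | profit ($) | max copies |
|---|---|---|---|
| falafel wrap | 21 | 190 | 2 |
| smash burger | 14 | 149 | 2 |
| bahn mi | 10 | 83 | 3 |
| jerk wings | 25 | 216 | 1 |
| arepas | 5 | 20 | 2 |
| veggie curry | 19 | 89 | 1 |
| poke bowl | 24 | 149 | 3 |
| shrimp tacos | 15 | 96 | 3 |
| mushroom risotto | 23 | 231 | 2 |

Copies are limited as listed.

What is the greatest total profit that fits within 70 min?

694

Taking the top-ratio dishes first gives 2×smash burger + bahn mi + arepas + mushroom risotto for 632 (66 min).
Dropping smash burger and arepas frees 19 min; slotting in mushroom risotto (23 min) lifts the total to 694 at 70 min.
No other feasible combination exceeds 694.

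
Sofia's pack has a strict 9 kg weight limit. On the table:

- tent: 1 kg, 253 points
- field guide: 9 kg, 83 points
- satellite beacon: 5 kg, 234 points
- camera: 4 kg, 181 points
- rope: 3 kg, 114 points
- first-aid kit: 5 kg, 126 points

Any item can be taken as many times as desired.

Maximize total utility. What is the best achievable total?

By utility per kg: tent 253.00, satellite beacon 46.80, camera 45.25, rope 38.00 lead.
Best packing: 9×tent — 9 kg, 2277 total.
That's the maximum — no swap from here does better than 2277.

2277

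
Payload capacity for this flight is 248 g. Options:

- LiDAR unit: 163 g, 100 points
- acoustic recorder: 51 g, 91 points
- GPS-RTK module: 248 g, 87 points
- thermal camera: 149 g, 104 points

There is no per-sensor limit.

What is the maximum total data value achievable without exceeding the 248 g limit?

By data value per g: acoustic recorder 1.78, thermal camera 0.70, LiDAR unit 0.61 lead.
Taking 4×acoustic recorder: 204 g used, 364 in data value.
Every other selection either busts 248 g or fails to beat 364.

364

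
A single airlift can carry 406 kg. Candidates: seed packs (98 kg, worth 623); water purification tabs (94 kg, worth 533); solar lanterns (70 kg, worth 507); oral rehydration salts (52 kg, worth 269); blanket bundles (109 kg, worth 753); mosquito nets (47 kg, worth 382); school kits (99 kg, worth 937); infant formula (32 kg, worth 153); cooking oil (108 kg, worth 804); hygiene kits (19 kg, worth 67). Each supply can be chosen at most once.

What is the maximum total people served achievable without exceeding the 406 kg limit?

3068

The ratio heuristic lands on solar lanterns + oral rehydration salts + mosquito nets + school kits + cooking oil + hygiene kits (2966) but leaves 11 kg idle.
Replace oral rehydration salts and mosquito nets with blanket bundles: the trade gains 102 net, giving 3068 at 405 kg.
An exhaustive check of the 1024 subsets confirms 3068.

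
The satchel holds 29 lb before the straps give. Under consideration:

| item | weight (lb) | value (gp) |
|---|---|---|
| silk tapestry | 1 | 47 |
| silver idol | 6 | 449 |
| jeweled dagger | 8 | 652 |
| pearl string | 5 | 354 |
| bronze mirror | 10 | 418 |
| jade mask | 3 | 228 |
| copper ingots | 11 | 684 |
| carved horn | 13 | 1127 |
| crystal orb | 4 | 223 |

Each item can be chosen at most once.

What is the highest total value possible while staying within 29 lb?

The ratio ordering already packs tightly: jeweled dagger + pearl string + jade mask + carved horn, 29 lb, 2361.
Next best is silk tapestry + jeweled dagger + jade mask + carved horn + crystal orb at 2277 (29 lb) — short by 84.

2361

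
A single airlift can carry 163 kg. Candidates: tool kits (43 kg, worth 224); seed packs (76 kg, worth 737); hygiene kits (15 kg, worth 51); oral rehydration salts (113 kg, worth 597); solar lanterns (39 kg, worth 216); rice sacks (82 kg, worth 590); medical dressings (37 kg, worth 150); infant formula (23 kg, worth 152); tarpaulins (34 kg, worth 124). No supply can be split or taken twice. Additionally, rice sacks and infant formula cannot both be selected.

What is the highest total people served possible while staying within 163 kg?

1327

Seed packs + rice sacks uses 158 of the 163 kg and totals 1327.
The spare 5 kg is too small for any remaining supply, and no feasible exchange beats 1327.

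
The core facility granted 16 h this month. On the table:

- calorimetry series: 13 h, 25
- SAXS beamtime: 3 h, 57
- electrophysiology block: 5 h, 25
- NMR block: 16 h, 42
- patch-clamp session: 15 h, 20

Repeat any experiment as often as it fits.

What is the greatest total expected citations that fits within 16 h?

285

Density check — SAXS beamtime 19.00, electrophysiology block 5.00, NMR block 2.62 are the best per h.
The ratio ordering already packs tightly: 5×SAXS beamtime, 15 h, 285.
Every other selection either busts 16 h or fails to beat 285.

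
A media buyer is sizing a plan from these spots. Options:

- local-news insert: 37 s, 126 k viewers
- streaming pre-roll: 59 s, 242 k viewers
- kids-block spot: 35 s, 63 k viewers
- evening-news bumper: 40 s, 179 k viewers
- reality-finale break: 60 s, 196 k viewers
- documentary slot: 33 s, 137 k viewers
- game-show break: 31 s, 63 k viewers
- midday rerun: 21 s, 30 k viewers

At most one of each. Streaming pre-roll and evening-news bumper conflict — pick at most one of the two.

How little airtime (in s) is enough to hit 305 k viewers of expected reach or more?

Minimise s subject to total expected reach ≥ 305.
evening-news bumper + documentary slot reaches 316 using 73 s.
Below 73 s the best achievable stays under 305.

73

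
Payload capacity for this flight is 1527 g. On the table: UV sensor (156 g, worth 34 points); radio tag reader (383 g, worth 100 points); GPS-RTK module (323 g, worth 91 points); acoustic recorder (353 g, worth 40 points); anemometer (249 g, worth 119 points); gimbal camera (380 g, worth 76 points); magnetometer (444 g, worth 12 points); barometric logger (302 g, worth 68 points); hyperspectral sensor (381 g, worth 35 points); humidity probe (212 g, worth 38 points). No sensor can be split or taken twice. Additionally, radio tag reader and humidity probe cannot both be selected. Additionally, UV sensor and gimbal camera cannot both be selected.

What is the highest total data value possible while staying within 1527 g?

UV sensor + radio tag reader + GPS-RTK module + anemometer + barometric logger uses 1413 of the 1527 g and totals 412.
Next best is GPS-RTK module + anemometer + gimbal camera + barometric logger + humidity probe at 392 (1466 g) — short by 20.

412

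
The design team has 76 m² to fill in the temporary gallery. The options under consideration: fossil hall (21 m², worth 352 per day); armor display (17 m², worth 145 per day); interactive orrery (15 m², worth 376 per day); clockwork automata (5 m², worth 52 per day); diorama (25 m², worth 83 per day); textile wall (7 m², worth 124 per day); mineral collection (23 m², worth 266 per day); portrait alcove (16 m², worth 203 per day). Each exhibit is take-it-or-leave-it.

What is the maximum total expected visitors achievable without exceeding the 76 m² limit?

1200

Taking the top-ratio exhibits first gives fossil hall + interactive orrery + clockwork automata + textile wall + portrait alcove for 1107 (64 m²).
Replace clockwork automata with armor display: the trade gains 93 net, giving 1200 at 76 m².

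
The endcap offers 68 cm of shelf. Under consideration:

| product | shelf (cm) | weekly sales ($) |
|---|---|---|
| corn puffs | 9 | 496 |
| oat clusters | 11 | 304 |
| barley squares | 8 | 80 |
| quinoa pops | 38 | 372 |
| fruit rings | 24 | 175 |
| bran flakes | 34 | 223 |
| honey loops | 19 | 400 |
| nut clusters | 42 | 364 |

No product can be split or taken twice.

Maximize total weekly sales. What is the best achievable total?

The ratio heuristic lands on corn puffs + oat clusters + barley squares + honey loops (1280) but leaves 21 cm idle.
Dropping barley squares frees 8 cm; slotting in fruit rings (24 cm) lifts the total to 1375 at 63 cm.
Runner-up corn puffs + oat clusters + barley squares + honey loops tops out at 1280.

1375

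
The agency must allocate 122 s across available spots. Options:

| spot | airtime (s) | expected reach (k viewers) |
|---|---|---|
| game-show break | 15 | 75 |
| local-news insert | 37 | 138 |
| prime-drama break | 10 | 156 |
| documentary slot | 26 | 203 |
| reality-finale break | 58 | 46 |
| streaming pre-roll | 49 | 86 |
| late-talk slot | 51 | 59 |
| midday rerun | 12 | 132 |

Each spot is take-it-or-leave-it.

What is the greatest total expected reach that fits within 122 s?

704

Ranking by ratio (expected reach/s): prime-drama break 15.60, midday rerun 11.00, documentary slot 7.81.
Best packing: game-show break + local-news insert + prime-drama break + documentary slot + midday rerun — 100 s, 704 total.
Next best is game-show break + prime-drama break + documentary slot + streaming pre-roll + midday rerun at 652 (112 s) — short by 52.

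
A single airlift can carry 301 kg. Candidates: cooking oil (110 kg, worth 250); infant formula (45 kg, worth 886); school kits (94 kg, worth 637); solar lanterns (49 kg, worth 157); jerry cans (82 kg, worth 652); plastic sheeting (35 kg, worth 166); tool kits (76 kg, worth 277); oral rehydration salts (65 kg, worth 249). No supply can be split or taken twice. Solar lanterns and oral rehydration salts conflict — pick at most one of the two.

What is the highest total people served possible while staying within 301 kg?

By people served per kg: infant formula 19.69, jerry cans 7.95, school kits 6.78 lead.
Filling by ratio: infant formula + school kits + jerry cans + plastic sheeting for 2341, with 45 kg left unused.
Dropping plastic sheeting frees 35 kg; slotting in tool kits (76 kg) lifts the total to 2452 at 297 kg.
Runner-up infant formula + school kits + jerry cans + oral rehydration salts tops out at 2424.

2452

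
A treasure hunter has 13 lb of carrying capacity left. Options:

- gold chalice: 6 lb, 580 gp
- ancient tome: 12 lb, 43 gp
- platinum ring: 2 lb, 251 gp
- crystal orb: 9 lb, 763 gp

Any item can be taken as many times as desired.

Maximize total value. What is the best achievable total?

1506

The ratio ordering already packs tightly: 6×platinum ring, 12 lb, 1506.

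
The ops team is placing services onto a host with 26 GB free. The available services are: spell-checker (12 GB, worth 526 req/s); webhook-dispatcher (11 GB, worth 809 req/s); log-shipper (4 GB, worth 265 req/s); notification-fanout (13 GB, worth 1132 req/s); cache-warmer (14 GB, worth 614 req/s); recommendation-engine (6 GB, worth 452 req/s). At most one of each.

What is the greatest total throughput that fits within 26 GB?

1941

Filling by ratio: log-shipper + notification-fanout + recommendation-engine for 1849, with 3 GB left unused.
The 10 GB tied up in log-shipper and recommendation-engine is better spent on webhook-dispatcher — total rises to 1941 (24 GB).
Every other selection either busts 26 GB or fails to beat 1941.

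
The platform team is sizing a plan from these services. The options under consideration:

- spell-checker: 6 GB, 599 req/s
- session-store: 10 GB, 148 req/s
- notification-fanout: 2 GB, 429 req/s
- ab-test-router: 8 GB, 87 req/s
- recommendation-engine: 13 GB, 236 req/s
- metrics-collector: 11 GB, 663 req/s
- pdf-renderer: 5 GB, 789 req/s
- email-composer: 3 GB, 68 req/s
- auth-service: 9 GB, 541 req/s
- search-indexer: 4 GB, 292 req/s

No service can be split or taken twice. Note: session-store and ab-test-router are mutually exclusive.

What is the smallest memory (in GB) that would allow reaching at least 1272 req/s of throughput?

Need the lightest bundle worth ≥ 1272.
Taking notification-fanout + pdf-renderer + email-composer gives 1286 (≥ 1272) for 10 GB.
Below 10 GB the best achievable stays under 1272.

10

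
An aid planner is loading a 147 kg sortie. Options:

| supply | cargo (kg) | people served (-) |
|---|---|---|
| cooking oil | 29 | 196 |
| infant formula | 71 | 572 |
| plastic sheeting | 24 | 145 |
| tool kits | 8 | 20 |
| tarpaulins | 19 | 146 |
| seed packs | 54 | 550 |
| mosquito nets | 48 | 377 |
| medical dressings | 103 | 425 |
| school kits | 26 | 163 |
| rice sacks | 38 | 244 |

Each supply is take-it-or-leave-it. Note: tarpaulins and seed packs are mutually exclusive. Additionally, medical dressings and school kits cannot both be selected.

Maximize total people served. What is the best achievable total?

Taking seed packs + mosquito nets + rice sacks: 140 kg used, 1171 in people served.
Next best is cooking oil + seed packs + school kits + rice sacks at 1153 (147 kg) — short by 18.

1171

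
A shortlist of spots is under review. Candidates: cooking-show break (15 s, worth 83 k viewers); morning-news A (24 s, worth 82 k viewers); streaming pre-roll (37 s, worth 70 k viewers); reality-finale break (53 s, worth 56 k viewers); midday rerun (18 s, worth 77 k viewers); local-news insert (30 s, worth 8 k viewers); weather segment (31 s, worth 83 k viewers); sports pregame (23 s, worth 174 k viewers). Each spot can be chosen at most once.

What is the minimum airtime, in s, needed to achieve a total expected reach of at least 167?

Minimise s subject to total expected reach ≥ 167.
sports pregame reaches 174 using 23 s.
No combination under 23 s hits 167.

23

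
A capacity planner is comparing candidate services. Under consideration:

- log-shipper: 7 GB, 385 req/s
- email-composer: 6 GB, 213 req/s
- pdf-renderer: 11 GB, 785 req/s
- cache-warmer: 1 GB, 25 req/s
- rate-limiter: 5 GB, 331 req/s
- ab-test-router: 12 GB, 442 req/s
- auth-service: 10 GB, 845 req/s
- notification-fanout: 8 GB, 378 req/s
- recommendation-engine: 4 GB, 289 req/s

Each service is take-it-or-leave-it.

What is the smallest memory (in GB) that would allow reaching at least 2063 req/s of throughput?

Minimise GB subject to total throughput ≥ 2063.
Taking pdf-renderer + rate-limiter + auth-service + recommendation-engine gives 2250 (≥ 2063) for 30 GB.
Any bundle with less than 30 GB falls short of 2063.

30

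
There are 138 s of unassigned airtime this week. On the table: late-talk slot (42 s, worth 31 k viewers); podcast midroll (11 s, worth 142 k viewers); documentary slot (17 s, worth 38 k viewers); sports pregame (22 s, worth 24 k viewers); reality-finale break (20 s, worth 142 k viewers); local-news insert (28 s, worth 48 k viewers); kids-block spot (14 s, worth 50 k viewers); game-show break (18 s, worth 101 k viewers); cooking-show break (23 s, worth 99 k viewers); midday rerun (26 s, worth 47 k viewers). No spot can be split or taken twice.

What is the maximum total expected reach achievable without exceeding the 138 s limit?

620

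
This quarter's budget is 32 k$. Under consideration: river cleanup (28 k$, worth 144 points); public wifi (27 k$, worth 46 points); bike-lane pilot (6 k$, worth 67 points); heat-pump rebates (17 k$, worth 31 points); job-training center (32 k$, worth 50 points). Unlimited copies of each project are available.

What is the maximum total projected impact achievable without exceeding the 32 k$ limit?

335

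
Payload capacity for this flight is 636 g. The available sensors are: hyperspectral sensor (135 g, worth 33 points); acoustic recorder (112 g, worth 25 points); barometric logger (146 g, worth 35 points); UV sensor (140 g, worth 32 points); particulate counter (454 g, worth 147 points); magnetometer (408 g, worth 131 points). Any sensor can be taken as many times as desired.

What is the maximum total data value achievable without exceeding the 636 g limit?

By data value per g: particulate counter 0.32, magnetometer 0.32, hyperspectral sensor 0.24 lead.
The ratio heuristic lands on hyperspectral sensor + particulate counter (180) but leaves 47 g idle.
The 135 g tied up in hyperspectral sensor is better spent on barometric logger — total rises to 182 (600 g).
No other feasible combination exceeds 182.

182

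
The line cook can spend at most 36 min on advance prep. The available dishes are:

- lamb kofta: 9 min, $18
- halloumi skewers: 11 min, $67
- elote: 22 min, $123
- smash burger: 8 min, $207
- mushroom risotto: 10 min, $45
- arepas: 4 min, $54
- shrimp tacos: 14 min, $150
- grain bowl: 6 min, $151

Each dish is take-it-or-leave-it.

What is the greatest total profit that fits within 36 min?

562

Density check — smash burger 25.88, grain bowl 25.17, arepas 13.50, shrimp tacos 10.71 are the best per min.
Smash burger + arepas + shrimp tacos + grain bowl uses 32 of the 36 min and totals 562.
The spare 4 min is too small for any remaining dish, and no exchange beats 562.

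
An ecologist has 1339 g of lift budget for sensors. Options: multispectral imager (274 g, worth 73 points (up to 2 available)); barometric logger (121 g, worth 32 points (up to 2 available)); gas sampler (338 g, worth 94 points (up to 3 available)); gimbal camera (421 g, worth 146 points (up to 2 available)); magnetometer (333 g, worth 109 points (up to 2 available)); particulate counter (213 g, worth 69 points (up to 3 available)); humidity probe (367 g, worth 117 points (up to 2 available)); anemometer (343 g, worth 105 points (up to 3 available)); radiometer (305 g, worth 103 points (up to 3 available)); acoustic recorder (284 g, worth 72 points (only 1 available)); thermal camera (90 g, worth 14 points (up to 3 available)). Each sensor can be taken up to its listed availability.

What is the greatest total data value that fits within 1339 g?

455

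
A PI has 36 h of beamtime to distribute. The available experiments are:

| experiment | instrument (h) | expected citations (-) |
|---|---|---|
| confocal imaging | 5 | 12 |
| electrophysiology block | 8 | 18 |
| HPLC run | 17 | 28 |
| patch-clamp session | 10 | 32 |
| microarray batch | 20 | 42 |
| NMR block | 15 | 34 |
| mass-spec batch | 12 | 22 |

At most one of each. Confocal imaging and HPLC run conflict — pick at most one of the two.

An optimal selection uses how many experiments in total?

Best achievable expected citations is 86.
One optimal bundle: confocal imaging + patch-clamp session + microarray batch (35 h).
All optima have 3 experiments.

3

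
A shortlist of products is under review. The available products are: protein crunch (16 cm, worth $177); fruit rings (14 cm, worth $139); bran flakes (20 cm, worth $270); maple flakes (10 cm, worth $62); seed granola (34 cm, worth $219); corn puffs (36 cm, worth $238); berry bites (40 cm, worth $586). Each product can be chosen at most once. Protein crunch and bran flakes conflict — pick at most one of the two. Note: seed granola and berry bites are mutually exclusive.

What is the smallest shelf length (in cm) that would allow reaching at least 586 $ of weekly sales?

Look for the lowest-shelf combination reaching 586.
Taking berry bites gives 586 (≥ 586) for 40 cm.
Below 40 cm the best achievable stays under 586.

40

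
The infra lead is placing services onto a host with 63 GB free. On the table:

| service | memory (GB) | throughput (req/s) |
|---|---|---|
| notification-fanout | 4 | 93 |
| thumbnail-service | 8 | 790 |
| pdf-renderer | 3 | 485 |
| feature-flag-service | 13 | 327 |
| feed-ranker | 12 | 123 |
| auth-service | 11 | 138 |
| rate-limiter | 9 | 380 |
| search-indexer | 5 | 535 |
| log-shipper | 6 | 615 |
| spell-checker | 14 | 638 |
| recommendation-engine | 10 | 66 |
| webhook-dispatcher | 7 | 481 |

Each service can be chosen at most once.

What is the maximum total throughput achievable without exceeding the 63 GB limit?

4062

Taking the top-ratio services first gives notification-fanout + thumbnail-service + pdf-renderer + rate-limiter + search-indexer + log-shipper + spell-checker + webhook-dispatcher for 4017 (56 GB).
Replace notification-fanout with auth-service: the trade gains 45 net, giving 4062 at 63 GB.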